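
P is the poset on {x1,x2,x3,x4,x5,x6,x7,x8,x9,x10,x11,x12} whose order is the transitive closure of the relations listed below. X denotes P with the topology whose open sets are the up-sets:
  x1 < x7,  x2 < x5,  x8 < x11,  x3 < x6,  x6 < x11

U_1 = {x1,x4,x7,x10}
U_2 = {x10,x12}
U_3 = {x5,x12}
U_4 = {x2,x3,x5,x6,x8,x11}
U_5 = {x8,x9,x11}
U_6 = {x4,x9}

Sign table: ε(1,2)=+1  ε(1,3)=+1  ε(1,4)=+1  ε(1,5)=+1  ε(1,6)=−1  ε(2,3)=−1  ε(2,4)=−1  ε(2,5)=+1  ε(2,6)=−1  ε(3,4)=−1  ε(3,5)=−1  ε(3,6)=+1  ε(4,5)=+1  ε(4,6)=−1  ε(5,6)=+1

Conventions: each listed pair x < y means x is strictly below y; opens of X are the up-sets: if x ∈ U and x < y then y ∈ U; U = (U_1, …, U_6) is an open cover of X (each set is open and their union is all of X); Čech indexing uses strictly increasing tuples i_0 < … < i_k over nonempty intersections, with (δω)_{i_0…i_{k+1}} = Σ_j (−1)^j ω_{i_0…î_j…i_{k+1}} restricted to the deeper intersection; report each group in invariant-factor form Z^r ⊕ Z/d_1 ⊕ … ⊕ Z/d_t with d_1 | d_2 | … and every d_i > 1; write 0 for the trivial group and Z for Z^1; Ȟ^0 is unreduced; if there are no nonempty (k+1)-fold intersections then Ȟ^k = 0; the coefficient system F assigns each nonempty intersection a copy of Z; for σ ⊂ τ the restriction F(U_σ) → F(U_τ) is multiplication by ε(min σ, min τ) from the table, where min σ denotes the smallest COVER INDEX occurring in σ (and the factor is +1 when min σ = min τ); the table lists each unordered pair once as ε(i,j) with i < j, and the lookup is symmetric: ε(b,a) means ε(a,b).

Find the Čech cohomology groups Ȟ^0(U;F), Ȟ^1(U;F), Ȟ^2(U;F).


nerve simplices:
  U12={x10} U16={x4} U23={x12} U34={x5} U45={x8,x11} U56={x9}
C dims 6,6; δ0: rk 6, SNF 1^5·2
degree 0: 6−6−0 = 0 → Ȟ^0 ≅ 0
degree 1: 6−0−6 = 0 plus torsion [2] → Ȟ^1 ≅ Z/2
degree 2: 0−0−0 = 0 → Ȟ^2 ≅ 0

Ȟ^0(U;F) ≅ 0, Ȟ^1(U;F) ≅ Z/2 and Ȟ^2(U;F) ≅ 0


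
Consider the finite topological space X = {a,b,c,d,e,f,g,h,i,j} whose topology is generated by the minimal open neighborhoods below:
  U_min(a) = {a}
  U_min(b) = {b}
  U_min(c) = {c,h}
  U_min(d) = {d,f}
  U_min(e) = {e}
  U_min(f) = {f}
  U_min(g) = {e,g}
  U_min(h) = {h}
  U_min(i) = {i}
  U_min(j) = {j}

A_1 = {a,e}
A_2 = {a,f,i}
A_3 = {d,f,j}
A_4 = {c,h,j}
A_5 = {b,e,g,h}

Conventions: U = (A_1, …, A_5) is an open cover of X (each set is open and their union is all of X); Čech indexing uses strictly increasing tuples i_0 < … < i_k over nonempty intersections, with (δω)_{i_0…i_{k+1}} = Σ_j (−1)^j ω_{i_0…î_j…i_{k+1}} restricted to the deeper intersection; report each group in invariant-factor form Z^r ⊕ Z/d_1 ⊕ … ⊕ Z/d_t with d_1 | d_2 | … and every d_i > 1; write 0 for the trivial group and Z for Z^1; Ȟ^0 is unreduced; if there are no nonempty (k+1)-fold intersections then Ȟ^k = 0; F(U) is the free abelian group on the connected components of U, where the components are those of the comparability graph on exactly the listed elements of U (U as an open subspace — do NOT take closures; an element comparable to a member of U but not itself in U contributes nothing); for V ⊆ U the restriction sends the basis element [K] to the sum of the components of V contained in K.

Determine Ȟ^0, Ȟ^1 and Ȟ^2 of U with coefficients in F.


nerve simplices:
  A12={a} A15={e} A23={f} A34={j} A45={h}
components per intersection:
  A1: {a} {e}
  A2: {a} {f} {i}
  A3: {d,f} {j}
  A4: {c,h} {j}
  A5: {b} {e,g} {h}
  A12: {a}
  A15: {e}
  A23: {f}
  A34: {j}
  A45: {h}
C dims 12,5; δ0: rk 5, SNF 1^5
degree 0: 12−5−0 = 7 → Ȟ^0 ≅ Z^7
degree 1: 5−0−5 = 0 → Ȟ^1 ≅ 0
degree 2: 0−0−0 = 0 → Ȟ^2 ≅ 0

Ȟ^0(U;F) ≅ Z^7, Ȟ^1(U;F) ≅ 0 and Ȟ^2(U;F) ≅ 0


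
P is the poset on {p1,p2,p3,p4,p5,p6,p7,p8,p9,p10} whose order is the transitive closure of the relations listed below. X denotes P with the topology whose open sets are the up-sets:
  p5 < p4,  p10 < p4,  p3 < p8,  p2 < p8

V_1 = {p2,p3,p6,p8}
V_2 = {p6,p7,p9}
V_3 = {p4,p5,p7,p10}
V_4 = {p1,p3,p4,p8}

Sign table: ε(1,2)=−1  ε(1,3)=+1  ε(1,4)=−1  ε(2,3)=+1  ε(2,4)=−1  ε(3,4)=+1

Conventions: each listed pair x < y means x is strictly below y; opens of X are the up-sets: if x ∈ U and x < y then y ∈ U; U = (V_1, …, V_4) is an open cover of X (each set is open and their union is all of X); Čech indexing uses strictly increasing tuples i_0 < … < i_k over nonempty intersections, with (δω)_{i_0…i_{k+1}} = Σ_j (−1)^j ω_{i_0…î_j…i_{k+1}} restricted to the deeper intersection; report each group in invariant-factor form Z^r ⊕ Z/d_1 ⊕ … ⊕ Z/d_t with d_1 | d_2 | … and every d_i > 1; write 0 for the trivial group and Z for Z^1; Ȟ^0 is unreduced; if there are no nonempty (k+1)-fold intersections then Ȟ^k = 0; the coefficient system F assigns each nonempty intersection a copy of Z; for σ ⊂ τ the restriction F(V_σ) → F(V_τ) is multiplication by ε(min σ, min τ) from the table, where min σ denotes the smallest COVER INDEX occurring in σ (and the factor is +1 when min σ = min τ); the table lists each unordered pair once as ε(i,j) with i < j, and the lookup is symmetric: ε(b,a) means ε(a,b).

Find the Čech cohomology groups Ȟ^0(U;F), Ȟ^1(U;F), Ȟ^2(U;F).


Ȟ^0(U;F) ≅ Z; Ȟ^1(U;F) ≅ Z; Ȟ^2(U;F) ≅ 0

cover nerve:
  V12={p6} V14={p3,p8} V23={p7} V34={p4}
C dims 4,4; δ0: rk 3, SNF 1^3
Ȟ^0: (4−3)−0=1 ⇒ Z
Ȟ^1: (4−0)−3=1 ⇒ Z
Ȟ^2: (0−0)−0=0 ⇒ 0


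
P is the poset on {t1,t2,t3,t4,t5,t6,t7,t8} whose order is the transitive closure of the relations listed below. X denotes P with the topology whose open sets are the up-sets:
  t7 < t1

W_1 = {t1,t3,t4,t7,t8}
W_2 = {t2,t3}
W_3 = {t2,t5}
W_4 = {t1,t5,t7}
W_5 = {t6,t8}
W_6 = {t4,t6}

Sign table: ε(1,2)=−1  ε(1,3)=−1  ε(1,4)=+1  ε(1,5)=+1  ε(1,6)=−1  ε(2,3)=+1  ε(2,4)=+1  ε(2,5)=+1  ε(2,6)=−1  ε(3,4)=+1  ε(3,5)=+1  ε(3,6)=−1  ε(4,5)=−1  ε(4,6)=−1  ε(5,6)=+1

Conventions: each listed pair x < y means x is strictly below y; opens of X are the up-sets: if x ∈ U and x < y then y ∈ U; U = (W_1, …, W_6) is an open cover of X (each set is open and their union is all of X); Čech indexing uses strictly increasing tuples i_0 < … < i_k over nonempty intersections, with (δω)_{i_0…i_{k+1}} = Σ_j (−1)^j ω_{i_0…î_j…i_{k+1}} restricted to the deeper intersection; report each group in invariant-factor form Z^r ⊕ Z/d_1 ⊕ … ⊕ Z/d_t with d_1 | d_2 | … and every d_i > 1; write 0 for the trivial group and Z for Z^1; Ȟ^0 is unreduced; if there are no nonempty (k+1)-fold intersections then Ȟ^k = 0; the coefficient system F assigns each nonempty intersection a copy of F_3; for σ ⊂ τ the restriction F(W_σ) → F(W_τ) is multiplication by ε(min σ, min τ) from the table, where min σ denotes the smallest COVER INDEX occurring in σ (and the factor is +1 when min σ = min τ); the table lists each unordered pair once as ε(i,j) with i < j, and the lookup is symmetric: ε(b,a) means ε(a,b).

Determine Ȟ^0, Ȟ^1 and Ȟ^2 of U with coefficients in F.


intersection data:
  W12={t3} W14={t1,t7} W15={t8} W16={t4} W23={t2} W34={t5} W56={t6}
C dims 6,7; δ0: rk_F3 6
Ȟ^0 = (6 − 6) − 0 = 0, so Ȟ^0 ≅ 0
Ȟ^1 = (7 − 0) − 6 = 1, so Ȟ^1 ≅ Z/3
Ȟ^2 = (0 − 0) − 0 = 0, so Ȟ^2 ≅ 0

Ȟ^0(U;F) ≅ 0; Ȟ^1(U;F) ≅ Z/3; Ȟ^2(U;F) ≅ 0


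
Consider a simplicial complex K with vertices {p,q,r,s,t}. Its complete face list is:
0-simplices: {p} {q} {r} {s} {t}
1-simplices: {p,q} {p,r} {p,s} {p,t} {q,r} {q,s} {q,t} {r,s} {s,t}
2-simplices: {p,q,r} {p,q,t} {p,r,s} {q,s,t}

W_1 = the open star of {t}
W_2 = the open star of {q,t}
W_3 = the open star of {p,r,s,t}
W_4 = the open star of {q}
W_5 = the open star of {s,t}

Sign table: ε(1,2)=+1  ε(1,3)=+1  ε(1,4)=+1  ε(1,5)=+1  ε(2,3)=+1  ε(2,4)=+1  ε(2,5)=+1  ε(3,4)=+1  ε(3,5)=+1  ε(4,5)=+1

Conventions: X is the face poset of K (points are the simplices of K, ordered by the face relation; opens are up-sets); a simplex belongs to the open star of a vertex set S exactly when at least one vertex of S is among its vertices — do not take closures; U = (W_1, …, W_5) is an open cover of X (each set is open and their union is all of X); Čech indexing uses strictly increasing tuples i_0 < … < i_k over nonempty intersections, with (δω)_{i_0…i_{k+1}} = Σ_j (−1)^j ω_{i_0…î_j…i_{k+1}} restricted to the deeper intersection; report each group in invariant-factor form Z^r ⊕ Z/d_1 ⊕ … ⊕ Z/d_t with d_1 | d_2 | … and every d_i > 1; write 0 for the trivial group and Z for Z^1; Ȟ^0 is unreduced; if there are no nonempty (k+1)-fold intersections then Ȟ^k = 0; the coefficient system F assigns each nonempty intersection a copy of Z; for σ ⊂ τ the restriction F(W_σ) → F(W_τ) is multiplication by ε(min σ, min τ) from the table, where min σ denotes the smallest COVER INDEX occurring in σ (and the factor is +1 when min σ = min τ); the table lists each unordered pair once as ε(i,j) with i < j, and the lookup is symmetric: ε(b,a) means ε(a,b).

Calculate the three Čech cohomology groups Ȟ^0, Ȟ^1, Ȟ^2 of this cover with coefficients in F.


Ȟ^0 ≅ Z,  Ȟ^1 ≅ 0,  Ȟ^2 ≅ 0

nonempty overlaps:
  W1={{t},{p,t},{q,t},{s,t},{p,q,t},{q,s,t}} W2={{q},{t},{p,q},{p,t},{q,r},{q,s},{q,t},{s,t},{p,q,r},{p,q,t},{q,s,t}} W3={{p},{r},{s},{t},{p,q},{p,r},{p,s},{p,t},{q,r},{q,s},{q,t},{r,s},{s,t},{p,q,r},{p,q,t},{p,r,s},{q,s,t}} W4={{q},{p,q},{q,r},{q,s},{q,t},{p,q,r},{p,q,t},{q,s,t}} W5={{s},{t},{p,s},{p,t},{q,s},{q,t},{r,s},{s,t},{p,q,t},{p,r,s},{q,s,t}}
  W12={{t},{p,t},{q,t},{s,t},{p,q,t},{q,s,t}} W13={{t},{p,t},{q,t},{s,t},{p,q,t},{q,s,t}} W14={{q,t},{p,q,t},{q,s,t}} W15={{t},{p,t},{q,t},{s,t},{p,q,t},{q,s,t}} W23={{t},{p,q},{p,t},{q,r},{q,s},{q,t},{s,t},{p,q,r},{p,q,t},{q,s,t}} W24={{q},{p,q},{q,r},{q,s},{q,t},{p,q,r},{p,q,t},{q,s,t}} W25={{t},{p,t},{q,s},{q,t},{s,t},{p,q,t},{q,s,t}} W34={{p,q},{q,r},{q,s},{q,t},{p,q,r},{p,q,t},{q,s,t}} W35={{s},{t},{p,s},{p,t},{q,s},{q,t},{r,s},{s,t},{p,q,t},{p,r,s},{q,s,t}} W45={{q,s},{q,t},{p,q,t},{q,s,t}}
  W123={{t},{p,t},{q,t},{s,t},{p,q,t},{q,s,t}} W124={{q,t},{p,q,t},{q,s,t}} W125={{t},{p,t},{q,t},{s,t},{p,q,t},{q,s,t}} W134={{q,t},{p,q,t},{q,s,t}} W135={{t},{p,t},{q,t},{s,t},{p,q,t},{q,s,t}} W145={{q,t},{p,q,t},{q,s,t}} W234={{p,q},{q,r},{q,s},{q,t},{p,q,r},{p,q,t},{q,s,t}} W235={{t},{p,t},{q,s},{q,t},{s,t},{p,q,t},{q,s,t}} W245={{q,s},{q,t},{p,q,t},{q,s,t}} W345={{q,s},{q,t},{p,q,t},{q,s,t}}
  W1234={{q,t},{p,q,t},{q,s,t}} W1235={{t},{p,t},{q,t},{s,t},{p,q,t},{q,s,t}} W1245={{q,t},{p,q,t},{q,s,t}} W1345={{q,t},{p,q,t},{q,s,t}} W2345={{q,s},{q,t},{p,q,t},{q,s,t}}
  W12345={{q,t},{p,q,t},{q,s,t}}
C dims 5,10,10,5; δ0: rk 4, SNF 1^4; δ1: rk 6, SNF 1^6; δ2: rk 4, SNF 1^4
degree 0: 5−4−0 = 1 → Ȟ^0 ≅ Z
degree 1: 10−6−4 = 0 → Ȟ^1 ≅ 0
degree 2: 10−4−6 = 0 → Ȟ^2 ≅ 0


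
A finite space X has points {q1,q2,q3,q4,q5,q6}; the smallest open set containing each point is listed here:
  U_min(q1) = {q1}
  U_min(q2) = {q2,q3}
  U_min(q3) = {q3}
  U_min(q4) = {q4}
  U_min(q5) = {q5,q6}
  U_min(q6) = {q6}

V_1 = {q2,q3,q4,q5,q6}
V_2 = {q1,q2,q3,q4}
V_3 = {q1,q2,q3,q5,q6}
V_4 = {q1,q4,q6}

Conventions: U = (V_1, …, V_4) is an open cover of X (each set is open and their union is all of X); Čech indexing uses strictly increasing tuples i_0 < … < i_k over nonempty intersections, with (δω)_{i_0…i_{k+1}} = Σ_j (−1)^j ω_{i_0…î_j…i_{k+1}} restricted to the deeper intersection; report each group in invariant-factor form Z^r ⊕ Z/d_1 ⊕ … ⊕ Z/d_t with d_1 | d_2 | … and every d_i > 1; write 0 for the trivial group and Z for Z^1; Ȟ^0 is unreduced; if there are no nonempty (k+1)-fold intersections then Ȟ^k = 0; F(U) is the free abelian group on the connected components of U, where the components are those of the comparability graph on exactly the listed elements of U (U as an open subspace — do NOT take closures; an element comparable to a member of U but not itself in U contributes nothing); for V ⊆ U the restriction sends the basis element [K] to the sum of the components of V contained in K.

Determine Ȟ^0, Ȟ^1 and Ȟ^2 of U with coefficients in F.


nonempty intersections:
  V12={q2,q3,q4} V13={q2,q3,q5,q6} V14={q4,q6} V23={q1,q2,q3} V24={q1,q4} V34={q1,q6}
  V123={q2,q3} V124={q4} V134={q6} V234={q1}
components per intersection:
  V1: {q2,q3} {q4} {q5,q6}
  V2: {q1} {q2,q3} {q4}
  V3: {q1} {q2,q3} {q5,q6}
  V4: {q1} {q4} {q6}
  V12: {q2,q3} {q4}
  V13: {q2,q3} {q5,q6}
  V14: {q4} {q6}
  V23: {q1} {q2,q3}
  V24: {q1} {q4}
  V34: {q1} {q6}
  V123: {q2,q3}
  V124: {q4}
  V134: {q6}
  V234: {q1}
C dims 12,12,4; δ0: rk 8, SNF 1^8; δ1: rk 4, SNF 1^4
Ȟ^0: (12−8)−0=4 ⇒ Z^4
Ȟ^1: (12−4)−8=0 ⇒ 0
Ȟ^2: (4−0)−4=0 ⇒ 0

Ȟ^0(U;F) ≅ Z^4, Ȟ^1(U;F) ≅ 0 and Ȟ^2(U;F) ≅ 0


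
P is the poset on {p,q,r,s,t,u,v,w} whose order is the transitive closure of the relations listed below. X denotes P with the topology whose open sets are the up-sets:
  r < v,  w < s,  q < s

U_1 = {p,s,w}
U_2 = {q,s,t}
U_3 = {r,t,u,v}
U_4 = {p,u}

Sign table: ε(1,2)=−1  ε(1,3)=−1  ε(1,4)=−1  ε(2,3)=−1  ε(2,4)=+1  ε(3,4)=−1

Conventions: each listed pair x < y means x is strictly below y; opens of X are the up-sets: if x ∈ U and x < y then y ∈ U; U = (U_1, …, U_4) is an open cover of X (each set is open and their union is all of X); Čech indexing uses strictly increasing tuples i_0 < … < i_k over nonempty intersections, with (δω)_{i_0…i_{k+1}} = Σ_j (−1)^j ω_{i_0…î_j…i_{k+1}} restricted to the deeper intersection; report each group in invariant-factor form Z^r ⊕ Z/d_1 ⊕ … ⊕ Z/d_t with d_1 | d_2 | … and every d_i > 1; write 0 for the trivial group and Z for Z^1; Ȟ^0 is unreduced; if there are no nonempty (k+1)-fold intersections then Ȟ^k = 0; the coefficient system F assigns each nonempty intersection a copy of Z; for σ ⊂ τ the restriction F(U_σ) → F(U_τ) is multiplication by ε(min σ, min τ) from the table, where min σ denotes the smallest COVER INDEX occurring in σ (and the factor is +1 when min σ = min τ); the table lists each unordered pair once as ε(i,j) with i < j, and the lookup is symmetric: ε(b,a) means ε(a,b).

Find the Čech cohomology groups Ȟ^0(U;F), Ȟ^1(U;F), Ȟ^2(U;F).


nerve of the cover:
  U12={s} U14={p} U23={t} U34={u}
C dims 4,4; δ0: rk 3, SNF 1^3
Ȟ^0 = (4 − 3) − 0 = 1, so Ȟ^0 ≅ Z
Ȟ^1 = (4 − 0) − 3 = 1, so Ȟ^1 ≅ Z
Ȟ^2 = (0 − 0) − 0 = 0, so Ȟ^2 ≅ 0

Ȟ^0 ≅ Z, Ȟ^1 ≅ Z and Ȟ^2 ≅ 0


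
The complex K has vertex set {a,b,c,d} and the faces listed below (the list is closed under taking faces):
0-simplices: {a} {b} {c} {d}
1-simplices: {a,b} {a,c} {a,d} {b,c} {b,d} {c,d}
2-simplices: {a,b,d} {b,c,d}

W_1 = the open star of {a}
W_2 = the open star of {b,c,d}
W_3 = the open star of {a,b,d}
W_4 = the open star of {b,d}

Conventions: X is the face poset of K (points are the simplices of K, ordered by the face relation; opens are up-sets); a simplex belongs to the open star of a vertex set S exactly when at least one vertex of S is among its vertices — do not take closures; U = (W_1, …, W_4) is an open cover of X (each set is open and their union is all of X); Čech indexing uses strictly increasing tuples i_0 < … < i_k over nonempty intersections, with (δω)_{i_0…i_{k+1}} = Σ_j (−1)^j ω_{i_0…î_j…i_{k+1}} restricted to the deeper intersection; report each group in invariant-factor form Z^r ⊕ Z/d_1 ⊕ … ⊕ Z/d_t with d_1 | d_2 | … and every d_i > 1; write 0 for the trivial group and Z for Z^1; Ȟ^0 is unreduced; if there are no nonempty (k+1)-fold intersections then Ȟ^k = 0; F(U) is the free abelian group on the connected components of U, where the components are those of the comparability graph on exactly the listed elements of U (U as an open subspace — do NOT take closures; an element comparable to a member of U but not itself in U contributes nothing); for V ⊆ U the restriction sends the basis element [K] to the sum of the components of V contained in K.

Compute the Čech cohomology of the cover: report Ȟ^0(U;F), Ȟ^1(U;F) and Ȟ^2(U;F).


cover nerve:
  W1={{a},{a,b},{a,c},{a,d},{a,b,d}} W2={{b},{c},{d},{a,b},{a,c},{a,d},{b,c},{b,d},{c,d},{a,b,d},{b,c,d}} W3={{a},{b},{d},{a,b},{a,c},{a,d},{b,c},{b,d},{c,d},{a,b,d},{b,c,d}} W4={{b},{d},{a,b},{a,d},{b,c},{b,d},{c,d},{a,b,d},{b,c,d}}
  W12={{a,b},{a,c},{a,d},{a,b,d}} W13={{a},{a,b},{a,c},{a,d},{a,b,d}} W14={{a,b},{a,d},{a,b,d}} W23={{b},{d},{a,b},{a,c},{a,d},{b,c},{b,d},{c,d},{a,b,d},{b,c,d}} W24={{b},{d},{a,b},{a,d},{b,c},{b,d},{c,d},{a,b,d},{b,c,d}} W34={{b},{d},{a,b},{a,d},{b,c},{b,d},{c,d},{a,b,d},{b,c,d}}
  W123={{a,b},{a,c},{a,d},{a,b,d}} W124={{a,b},{a,d},{a,b,d}} W134={{a,b},{a,d},{a,b,d}} W234={{b},{d},{a,b},{a,d},{b,c},{b,d},{c,d},{a,b,d},{b,c,d}}
  W1234={{a,b},{a,d},{a,b,d}}
components per intersection:
  W1: {{a},{a,b},{a,c},{a,d},{a,b,d}}
  W2: {{b},{c},{d},{a,b},{a,c},{a,d},{b,c},{b,d},{c,d},{a,b,d},{b,c,d}}
  W3: {{a},{b},{d},{a,b},{a,c},{a,d},{b,c},{b,d},{c,d},{a,b,d},{b,c,d}}
  W4: {{b},{d},{a,b},{a,d},{b,c},{b,d},{c,d},{a,b,d},{b,c,d}}
  W12: {{a,b},{a,d},{a,b,d}} {{a,c}}
  W13: {{a},{a,b},{a,c},{a,d},{a,b,d}}
  W14: {{a,b},{a,d},{a,b,d}}
  W23: {{b},{d},{a,b},{a,d},{b,c},{b,d},{c,d},{a,b,d},{b,c,d}} {{a,c}}
  W24: {{b},{d},{a,b},{a,d},{b,c},{b,d},{c,d},{a,b,d},{b,c,d}}
  W34: {{b},{d},{a,b},{a,d},{b,c},{b,d},{c,d},{a,b,d},{b,c,d}}
  W123: {{a,b},{a,d},{a,b,d}} {{a,c}}
  W124: {{a,b},{a,d},{a,b,d}}
  W134: {{a,b},{a,d},{a,b,d}}
  W234: {{b},{d},{a,b},{a,d},{b,c},{b,d},{c,d},{a,b,d},{b,c,d}}
  W1234: {{a,b},{a,d},{a,b,d}}
C dims 4,8,5,1; δ0: rk 3, SNF 1^3; δ1: rk 4, SNF 1^4; δ2: rk 1, SNF 1^1
Ȟ^0: (4−3)−0=1 ⇒ Z
Ȟ^1: (8−4)−3=1 ⇒ Z
Ȟ^2: (5−1)−4=0 ⇒ 0

Ȟ^0 = Z, Ȟ^1 = Z and Ȟ^2 = 0


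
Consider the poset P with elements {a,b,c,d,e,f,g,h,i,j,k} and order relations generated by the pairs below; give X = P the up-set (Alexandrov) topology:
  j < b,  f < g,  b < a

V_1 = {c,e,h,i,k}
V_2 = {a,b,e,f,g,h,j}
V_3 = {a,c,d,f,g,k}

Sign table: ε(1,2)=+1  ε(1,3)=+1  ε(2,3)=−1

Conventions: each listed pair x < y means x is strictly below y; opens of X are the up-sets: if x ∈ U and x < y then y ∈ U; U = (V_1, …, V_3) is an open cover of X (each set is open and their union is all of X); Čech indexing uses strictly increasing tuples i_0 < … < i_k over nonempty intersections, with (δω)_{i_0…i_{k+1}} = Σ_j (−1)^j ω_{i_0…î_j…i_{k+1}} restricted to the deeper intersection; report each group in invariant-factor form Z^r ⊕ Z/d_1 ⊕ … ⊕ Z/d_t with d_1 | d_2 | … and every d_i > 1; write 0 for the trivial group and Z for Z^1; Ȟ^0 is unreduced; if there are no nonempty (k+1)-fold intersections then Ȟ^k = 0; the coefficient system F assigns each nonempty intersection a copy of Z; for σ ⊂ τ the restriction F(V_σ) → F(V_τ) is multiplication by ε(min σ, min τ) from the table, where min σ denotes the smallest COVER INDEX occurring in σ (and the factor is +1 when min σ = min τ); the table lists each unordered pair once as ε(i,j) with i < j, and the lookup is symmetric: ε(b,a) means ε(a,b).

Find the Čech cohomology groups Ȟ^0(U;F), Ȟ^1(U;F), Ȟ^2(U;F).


cover nerve:
  V12={e,h} V13={c,k} V23={a,f,g}
C dims 3,3; δ0: rk 3, SNF 1^2·2
Ȟ^0: (3−3)−0=0 ⇒ 0
Ȟ^1: (3−0)−3=0 plus torsion [2] ⇒ Z/2
Ȟ^2: (0−0)−0=0 ⇒ 0

Ȟ^0 = 0,  Ȟ^1 = Z/2,  Ȟ^2 = 0


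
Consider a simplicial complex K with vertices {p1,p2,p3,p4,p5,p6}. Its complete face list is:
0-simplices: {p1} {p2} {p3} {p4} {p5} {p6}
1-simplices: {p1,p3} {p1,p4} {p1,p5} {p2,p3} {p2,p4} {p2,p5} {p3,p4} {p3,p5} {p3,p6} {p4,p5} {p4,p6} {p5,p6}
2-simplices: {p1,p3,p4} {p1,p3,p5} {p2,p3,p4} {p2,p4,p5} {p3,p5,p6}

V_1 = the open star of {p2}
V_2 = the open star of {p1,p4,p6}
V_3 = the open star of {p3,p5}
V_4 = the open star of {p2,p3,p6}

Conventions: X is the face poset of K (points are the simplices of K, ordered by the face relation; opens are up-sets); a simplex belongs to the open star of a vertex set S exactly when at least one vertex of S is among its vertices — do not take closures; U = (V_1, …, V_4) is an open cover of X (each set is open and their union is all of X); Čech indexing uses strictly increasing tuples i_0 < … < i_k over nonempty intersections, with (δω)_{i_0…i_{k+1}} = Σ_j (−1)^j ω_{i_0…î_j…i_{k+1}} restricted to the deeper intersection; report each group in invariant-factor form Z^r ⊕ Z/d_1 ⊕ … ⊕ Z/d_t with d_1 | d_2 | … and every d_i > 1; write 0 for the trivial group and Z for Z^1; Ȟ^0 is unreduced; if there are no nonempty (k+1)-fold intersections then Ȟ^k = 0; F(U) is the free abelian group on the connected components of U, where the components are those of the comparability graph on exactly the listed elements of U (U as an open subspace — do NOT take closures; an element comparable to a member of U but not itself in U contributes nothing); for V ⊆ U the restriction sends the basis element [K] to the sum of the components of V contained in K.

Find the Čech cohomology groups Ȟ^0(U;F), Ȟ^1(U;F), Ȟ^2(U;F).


Ȟ^0(U;F) ≅ Z,  Ȟ^1(U;F) ≅ Z^2,  Ȟ^2(U;F) ≅ 0

cover nerve:
  V1={{p2},{p2,p3},{p2,p4},{p2,p5},{p2,p3,p4},{p2,p4,p5}} V2={{p1},{p4},{p6},{p1,p3},{p1,p4},{p1,p5},{p2,p4},{p3,p4},{p3,p6},{p4,p5},{p4,p6},{p5,p6},{p1,p3,p4},{p1,p3,p5},{p2,p3,p4},{p2,p4,p5},{p3,p5,p6}} V3={{p3},{p5},{p1,p3},{p1,p5},{p2,p3},{p2,p5},{p3,p4},{p3,p5},{p3,p6},{p4,p5},{p5,p6},{p1,p3,p4},{p1,p3,p5},{p2,p3,p4},{p2,p4,p5},{p3,p5,p6}} V4={{p2},{p3},{p6},{p1,p3},{p2,p3},{p2,p4},{p2,p5},{p3,p4},{p3,p5},{p3,p6},{p4,p6},{p5,p6},{p1,p3,p4},{p1,p3,p5},{p2,p3,p4},{p2,p4,p5},{p3,p5,p6}}
  V12={{p2,p4},{p2,p3,p4},{p2,p4,p5}} V13={{p2,p3},{p2,p5},{p2,p3,p4},{p2,p4,p5}} V14={{p2},{p2,p3},{p2,p4},{p2,p5},{p2,p3,p4},{p2,p4,p5}} V23={{p1,p3},{p1,p5},{p3,p4},{p3,p6},{p4,p5},{p5,p6},{p1,p3,p4},{p1,p3,p5},{p2,p3,p4},{p2,p4,p5},{p3,p5,p6}} V24={{p6},{p1,p3},{p2,p4},{p3,p4},{p3,p6},{p4,p6},{p5,p6},{p1,p3,p4},{p1,p3,p5},{p2,p3,p4},{p2,p4,p5},{p3,p5,p6}} V34={{p3},{p1,p3},{p2,p3},{p2,p5},{p3,p4},{p3,p5},{p3,p6},{p5,p6},{p1,p3,p4},{p1,p3,p5},{p2,p3,p4},{p2,p4,p5},{p3,p5,p6}}
  V123={{p2,p3,p4},{p2,p4,p5}} V124={{p2,p4},{p2,p3,p4},{p2,p4,p5}} V134={{p2,p3},{p2,p5},{p2,p3,p4},{p2,p4,p5}} V234={{p1,p3},{p3,p4},{p3,p6},{p5,p6},{p1,p3,p4},{p1,p3,p5},{p2,p3,p4},{p2,p4,p5},{p3,p5,p6}}
  V1234={{p2,p3,p4},{p2,p4,p5}}
components per intersection:
  V1: {{p2},{p2,p3},{p2,p4},{p2,p5},{p2,p3,p4},{p2,p4,p5}}
  V2: {{p1},{p4},{p6},{p1,p3},{p1,p4},{p1,p5},{p2,p4},{p3,p4},{p3,p6},{p4,p5},{p4,p6},{p5,p6},{p1,p3,p4},{p1,p3,p5},{p2,p3,p4},{p2,p4,p5},{p3,p5,p6}}
  V3: {{p3},{p5},{p1,p3},{p1,p5},{p2,p3},{p2,p5},{p3,p4},{p3,p5},{p3,p6},{p4,p5},{p5,p6},{p1,p3,p4},{p1,p3,p5},{p2,p3,p4},{p2,p4,p5},{p3,p5,p6}}
  V4: {{p2},{p3},{p6},{p1,p3},{p2,p3},{p2,p4},{p2,p5},{p3,p4},{p3,p5},{p3,p6},{p4,p6},{p5,p6},{p1,p3,p4},{p1,p3,p5},{p2,p3,p4},{p2,p4,p5},{p3,p5,p6}}
  V12: {{p2,p4},{p2,p3,p4},{p2,p4,p5}}
  V13: {{p2,p3},{p2,p3,p4}} {{p2,p5},{p2,p4,p5}}
  V14: {{p2},{p2,p3},{p2,p4},{p2,p5},{p2,p3,p4},{p2,p4,p5}}
  V23: {{p1,p3},{p1,p5},{p3,p4},{p1,p3,p4},{p1,p3,p5},{p2,p3,p4}} {{p3,p6},{p5,p6},{p3,p5,p6}} {{p4,p5},{p2,p4,p5}}
  V24: {{p6},{p3,p6},{p4,p6},{p5,p6},{p3,p5,p6}} {{p1,p3},{p2,p4},{p3,p4},{p1,p3,p4},{p1,p3,p5},{p2,p3,p4},{p2,p4,p5}}
  V34: {{p3},{p1,p3},{p2,p3},{p3,p4},{p3,p5},{p3,p6},{p5,p6},{p1,p3,p4},{p1,p3,p5},{p2,p3,p4},{p3,p5,p6}} {{p2,p5},{p2,p4,p5}}
  V123: {{p2,p3,p4}} {{p2,p4,p5}}
  V124: {{p2,p4},{p2,p3,p4},{p2,p4,p5}}
  V134: {{p2,p3},{p2,p3,p4}} {{p2,p5},{p2,p4,p5}}
  V234: {{p1,p3},{p3,p4},{p1,p3,p4},{p1,p3,p5},{p2,p3,p4}} {{p3,p6},{p5,p6},{p3,p5,p6}} {{p2,p4,p5}}
  V1234: {{p2,p3,p4}} {{p2,p4,p5}}
C dims 4,11,8,2; δ0: rk 3, SNF 1^3; δ1: rk 6, SNF 1^6; δ2: rk 2, SNF 1^2
Ȟ^0: (4−3)−0=1 ⇒ Z
Ȟ^1: (11−6)−3=2 ⇒ Z^2
Ȟ^2: (8−2)−6=0 ⇒ 0


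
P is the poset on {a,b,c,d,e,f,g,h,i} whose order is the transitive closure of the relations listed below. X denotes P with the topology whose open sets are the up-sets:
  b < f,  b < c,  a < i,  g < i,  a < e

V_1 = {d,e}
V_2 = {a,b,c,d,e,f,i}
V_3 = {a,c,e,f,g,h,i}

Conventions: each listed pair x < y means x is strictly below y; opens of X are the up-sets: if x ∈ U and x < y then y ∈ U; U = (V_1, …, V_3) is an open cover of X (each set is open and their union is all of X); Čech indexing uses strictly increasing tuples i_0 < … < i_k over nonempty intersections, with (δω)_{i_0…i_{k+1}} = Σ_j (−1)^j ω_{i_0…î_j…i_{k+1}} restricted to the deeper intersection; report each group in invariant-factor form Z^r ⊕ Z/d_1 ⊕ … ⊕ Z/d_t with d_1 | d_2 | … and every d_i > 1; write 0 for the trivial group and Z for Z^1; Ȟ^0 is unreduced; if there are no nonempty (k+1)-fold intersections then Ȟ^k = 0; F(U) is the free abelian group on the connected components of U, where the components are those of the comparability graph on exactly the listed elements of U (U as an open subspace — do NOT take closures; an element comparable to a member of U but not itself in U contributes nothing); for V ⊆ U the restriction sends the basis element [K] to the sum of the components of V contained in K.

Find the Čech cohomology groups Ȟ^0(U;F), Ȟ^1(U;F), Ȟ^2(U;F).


cover nerve:
  V12={d,e} V13={e} V23={a,c,e,f,i}
  V123={e}
components per intersection:
  V1: {d} {e}
  V2: {a,e,i} {b,c,f} {d}
  V3: {a,e,g,i} {c} {f} {h}
  V12: {d} {e}
  V13: {e}
  V23: {a,e,i} {c} {f}
  V123: {e}
C dims 9,6,1; δ0: rk 5, SNF 1^5; δ1: rk 1, SNF 1^1
Ȟ^0: (9−5)−0=4 ⇒ Z^4
Ȟ^1: (6−1)−5=0 ⇒ 0
Ȟ^2: (1−0)−1=0 ⇒ 0

Ȟ^0(U;F) ≅ Z^4, Ȟ^1(U;F) ≅ 0 and Ȟ^2(U;F) ≅ 0


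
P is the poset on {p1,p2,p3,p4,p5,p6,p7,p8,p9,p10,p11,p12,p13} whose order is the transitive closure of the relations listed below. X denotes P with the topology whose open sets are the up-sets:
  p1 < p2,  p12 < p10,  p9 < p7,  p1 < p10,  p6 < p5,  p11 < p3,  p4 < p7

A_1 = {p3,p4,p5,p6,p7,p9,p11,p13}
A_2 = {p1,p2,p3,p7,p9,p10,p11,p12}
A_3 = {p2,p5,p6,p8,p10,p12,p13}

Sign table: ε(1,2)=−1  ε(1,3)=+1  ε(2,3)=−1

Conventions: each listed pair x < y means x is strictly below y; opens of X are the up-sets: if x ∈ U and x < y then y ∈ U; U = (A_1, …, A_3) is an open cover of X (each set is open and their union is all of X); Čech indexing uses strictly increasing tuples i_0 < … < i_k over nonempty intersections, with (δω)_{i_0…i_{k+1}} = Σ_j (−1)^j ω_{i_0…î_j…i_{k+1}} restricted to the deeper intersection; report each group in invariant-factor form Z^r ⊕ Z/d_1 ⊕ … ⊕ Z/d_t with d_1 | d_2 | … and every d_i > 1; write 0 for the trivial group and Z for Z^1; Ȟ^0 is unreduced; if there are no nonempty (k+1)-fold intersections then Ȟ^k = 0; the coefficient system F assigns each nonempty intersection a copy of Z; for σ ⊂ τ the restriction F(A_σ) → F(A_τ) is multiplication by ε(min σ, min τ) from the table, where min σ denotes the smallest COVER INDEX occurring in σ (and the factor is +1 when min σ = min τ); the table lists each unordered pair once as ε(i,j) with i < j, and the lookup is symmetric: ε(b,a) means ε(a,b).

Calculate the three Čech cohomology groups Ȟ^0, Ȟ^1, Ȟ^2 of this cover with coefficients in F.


nerve simplices:
  A12={p3,p7,p9,p11} A13={p5,p6,p13} A23={p2,p10,p12}
C dims 3,3; δ0: rk 2, SNF 1^2
degree 0: 3−2−0 = 1 → Ȟ^0 ≅ Z
degree 1: 3−0−2 = 1 → Ȟ^1 ≅ Z
degree 2: 0−0−0 = 0 → Ȟ^2 ≅ 0

Ȟ^0 ≅ Z,  Ȟ^1 ≅ Z,  Ȟ^2 ≅ 0


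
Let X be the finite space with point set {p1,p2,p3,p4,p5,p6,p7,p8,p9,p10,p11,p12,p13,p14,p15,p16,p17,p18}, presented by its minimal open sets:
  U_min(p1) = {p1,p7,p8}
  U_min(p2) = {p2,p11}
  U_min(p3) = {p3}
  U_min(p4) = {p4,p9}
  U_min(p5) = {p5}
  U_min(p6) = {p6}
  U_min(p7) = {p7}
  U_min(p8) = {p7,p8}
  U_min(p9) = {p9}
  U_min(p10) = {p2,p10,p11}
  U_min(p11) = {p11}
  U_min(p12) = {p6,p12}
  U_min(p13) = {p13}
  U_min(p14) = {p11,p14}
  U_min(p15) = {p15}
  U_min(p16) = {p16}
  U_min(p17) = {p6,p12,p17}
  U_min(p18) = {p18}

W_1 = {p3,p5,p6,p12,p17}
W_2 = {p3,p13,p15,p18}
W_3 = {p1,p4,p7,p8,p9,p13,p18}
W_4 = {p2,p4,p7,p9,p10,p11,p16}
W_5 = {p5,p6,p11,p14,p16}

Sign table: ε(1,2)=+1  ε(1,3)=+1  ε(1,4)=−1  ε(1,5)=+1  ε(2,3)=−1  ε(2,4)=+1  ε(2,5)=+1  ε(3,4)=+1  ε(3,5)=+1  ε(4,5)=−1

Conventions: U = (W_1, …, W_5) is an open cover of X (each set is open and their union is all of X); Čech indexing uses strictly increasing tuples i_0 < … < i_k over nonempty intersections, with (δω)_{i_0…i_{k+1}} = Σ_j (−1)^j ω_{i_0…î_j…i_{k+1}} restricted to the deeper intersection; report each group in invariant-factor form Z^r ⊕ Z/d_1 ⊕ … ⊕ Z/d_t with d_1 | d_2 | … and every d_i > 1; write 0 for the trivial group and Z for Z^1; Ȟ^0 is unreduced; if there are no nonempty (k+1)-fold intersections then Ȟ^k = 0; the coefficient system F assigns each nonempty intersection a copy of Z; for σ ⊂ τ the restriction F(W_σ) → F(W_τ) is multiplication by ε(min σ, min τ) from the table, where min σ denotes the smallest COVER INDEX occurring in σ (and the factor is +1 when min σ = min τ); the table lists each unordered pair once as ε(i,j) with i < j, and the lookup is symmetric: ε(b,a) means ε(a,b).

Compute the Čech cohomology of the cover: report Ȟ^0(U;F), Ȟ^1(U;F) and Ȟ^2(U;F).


Ȟ^0(U;F) ≅ Z; Ȟ^1(U;F) ≅ Z; Ȟ^2(U;F) ≅ 0

nerve of the cover:
  W12={p3} W15={p5,p6} W23={p13,p18} W34={p4,p7,p9} W45={p11,p16}
C dims 5,5; δ0: rk 4, SNF 1^4
Ȟ^0 = (5 − 4) − 0 = 1, so Ȟ^0 ≅ Z
Ȟ^1 = (5 − 0) − 4 = 1, so Ȟ^1 ≅ Z
Ȟ^2 = (0 − 0) − 0 = 0, so Ȟ^2 ≅ 0


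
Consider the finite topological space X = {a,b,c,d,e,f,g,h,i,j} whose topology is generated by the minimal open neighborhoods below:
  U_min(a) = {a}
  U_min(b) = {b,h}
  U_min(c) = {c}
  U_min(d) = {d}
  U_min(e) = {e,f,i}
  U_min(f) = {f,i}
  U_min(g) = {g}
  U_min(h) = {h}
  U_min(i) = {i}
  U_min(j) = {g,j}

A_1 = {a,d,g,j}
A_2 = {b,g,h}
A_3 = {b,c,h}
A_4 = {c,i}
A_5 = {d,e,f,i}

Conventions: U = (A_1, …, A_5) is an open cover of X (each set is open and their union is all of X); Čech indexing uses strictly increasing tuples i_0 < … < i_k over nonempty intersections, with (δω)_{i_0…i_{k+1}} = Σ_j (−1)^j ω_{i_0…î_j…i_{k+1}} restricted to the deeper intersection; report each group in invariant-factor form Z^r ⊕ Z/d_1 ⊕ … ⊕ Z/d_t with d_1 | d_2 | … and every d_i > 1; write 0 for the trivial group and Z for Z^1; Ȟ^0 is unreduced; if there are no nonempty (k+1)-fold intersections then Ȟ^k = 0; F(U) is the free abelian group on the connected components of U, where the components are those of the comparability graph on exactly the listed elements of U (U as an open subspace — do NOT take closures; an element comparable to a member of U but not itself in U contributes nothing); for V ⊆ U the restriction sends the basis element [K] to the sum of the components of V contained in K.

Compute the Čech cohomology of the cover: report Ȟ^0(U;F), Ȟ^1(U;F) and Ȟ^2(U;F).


Ȟ^0 ≅ Z^6,  Ȟ^1 ≅ 0,  Ȟ^2 ≅ 0

cover nerve:
  A12={g} A15={d} A23={b,h} A34={c} A45={i}
components per intersection:
  A1: {a} {d} {g,j}
  A2: {b,h} {g}
  A3: {b,h} {c}
  A4: {c} {i}
  A5: {d} {e,f,i}
  A12: {g}
  A15: {d}
  A23: {b,h}
  A34: {c}
  A45: {i}
C dims 11,5; δ0: rk 5, SNF 1^5
Ȟ^0: (11−5)−0=6 ⇒ Z^6
Ȟ^1: (5−0)−5=0 ⇒ 0
Ȟ^2: (0−0)−0=0 ⇒ 0


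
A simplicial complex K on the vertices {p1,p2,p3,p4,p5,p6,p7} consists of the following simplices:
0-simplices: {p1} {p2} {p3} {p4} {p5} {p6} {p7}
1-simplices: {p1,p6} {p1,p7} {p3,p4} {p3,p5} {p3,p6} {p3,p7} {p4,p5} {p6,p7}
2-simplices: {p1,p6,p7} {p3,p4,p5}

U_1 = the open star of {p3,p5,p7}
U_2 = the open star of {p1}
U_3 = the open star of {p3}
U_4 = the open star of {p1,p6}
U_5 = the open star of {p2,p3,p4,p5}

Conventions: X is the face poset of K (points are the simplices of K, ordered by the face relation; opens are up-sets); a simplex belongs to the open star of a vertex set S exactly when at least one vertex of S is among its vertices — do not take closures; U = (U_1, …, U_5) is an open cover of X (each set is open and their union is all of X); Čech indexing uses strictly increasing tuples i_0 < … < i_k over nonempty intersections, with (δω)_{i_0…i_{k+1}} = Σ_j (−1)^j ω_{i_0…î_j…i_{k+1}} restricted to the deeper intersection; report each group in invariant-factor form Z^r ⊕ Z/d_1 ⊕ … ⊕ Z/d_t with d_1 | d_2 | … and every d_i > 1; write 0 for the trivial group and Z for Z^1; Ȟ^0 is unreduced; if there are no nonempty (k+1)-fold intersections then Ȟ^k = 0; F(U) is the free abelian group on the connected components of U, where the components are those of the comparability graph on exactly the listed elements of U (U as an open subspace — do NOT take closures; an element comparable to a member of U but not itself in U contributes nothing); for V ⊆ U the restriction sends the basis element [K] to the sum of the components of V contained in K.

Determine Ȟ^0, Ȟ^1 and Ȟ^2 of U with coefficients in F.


Ȟ^0(U;F) ≅ Z^2, Ȟ^1(U;F) ≅ Z and Ȟ^2(U;F) ≅ 0

nerve simplices:
  U1={{p3},{p5},{p7},{p1,p7},{p3,p4},{p3,p5},{p3,p6},{p3,p7},{p4,p5},{p6,p7},{p1,p6,p7},{p3,p4,p5}} U2={{p1},{p1,p6},{p1,p7},{p1,p6,p7}} U3={{p3},{p3,p4},{p3,p5},{p3,p6},{p3,p7},{p3,p4,p5}} U4={{p1},{p6},{p1,p6},{p1,p7},{p3,p6},{p6,p7},{p1,p6,p7}} U5={{p2},{p3},{p4},{p5},{p3,p4},{p3,p5},{p3,p6},{p3,p7},{p4,p5},{p3,p4,p5}}
  U12={{p1,p7},{p1,p6,p7}} U13={{p3},{p3,p4},{p3,p5},{p3,p6},{p3,p7},{p3,p4,p5}} U14={{p1,p7},{p3,p6},{p6,p7},{p1,p6,p7}} U15={{p3},{p5},{p3,p4},{p3,p5},{p3,p6},{p3,p7},{p4,p5},{p3,p4,p5}} U24={{p1},{p1,p6},{p1,p7},{p1,p6,p7}} U34={{p3,p6}} U35={{p3},{p3,p4},{p3,p5},{p3,p6},{p3,p7},{p3,p4,p5}} U45={{p3,p6}}
  U124={{p1,p7},{p1,p6,p7}} U134={{p3,p6}} U135={{p3},{p3,p4},{p3,p5},{p3,p6},{p3,p7},{p3,p4,p5}} U145={{p3,p6}} U345={{p3,p6}}
  U1345={{p3,p6}}
components per intersection:
  U1: {{p3},{p5},{p7},{p1,p7},{p3,p4},{p3,p5},{p3,p6},{p3,p7},{p4,p5},{p6,p7},{p1,p6,p7},{p3,p4,p5}}
  U2: {{p1},{p1,p6},{p1,p7},{p1,p6,p7}}
  U3: {{p3},{p3,p4},{p3,p5},{p3,p6},{p3,p7},{p3,p4,p5}}
  U4: {{p1},{p6},{p1,p6},{p1,p7},{p3,p6},{p6,p7},{p1,p6,p7}}
  U5: {{p2}} {{p3},{p4},{p5},{p3,p4},{p3,p5},{p3,p6},{p3,p7},{p4,p5},{p3,p4,p5}}
  U12: {{p1,p7},{p1,p6,p7}}
  U13: {{p3},{p3,p4},{p3,p5},{p3,p6},{p3,p7},{p3,p4,p5}}
  U14: {{p1,p7},{p6,p7},{p1,p6,p7}} {{p3,p6}}
  U15: {{p3},{p5},{p3,p4},{p3,p5},{p3,p6},{p3,p7},{p4,p5},{p3,p4,p5}}
  U24: {{p1},{p1,p6},{p1,p7},{p1,p6,p7}}
  U34: {{p3,p6}}
  U35: {{p3},{p3,p4},{p3,p5},{p3,p6},{p3,p7},{p3,p4,p5}}
  U45: {{p3,p6}}
  U124: {{p1,p7},{p1,p6,p7}}
  U134: {{p3,p6}}
  U135: {{p3},{p3,p4},{p3,p5},{p3,p6},{p3,p7},{p3,p4,p5}}
  U145: {{p3,p6}}
  U345: {{p3,p6}}
  U1345: {{p3,p6}}
C dims 6,9,5,1; δ0: rk 4, SNF 1^4; δ1: rk 4, SNF 1^4; δ2: rk 1, SNF 1^1
degree 0: 6−4−0 = 2 → Ȟ^0 ≅ Z^2
degree 1: 9−4−4 = 1 → Ȟ^1 ≅ Z
degree 2: 5−1−4 = 0 → Ȟ^2 ≅ 0


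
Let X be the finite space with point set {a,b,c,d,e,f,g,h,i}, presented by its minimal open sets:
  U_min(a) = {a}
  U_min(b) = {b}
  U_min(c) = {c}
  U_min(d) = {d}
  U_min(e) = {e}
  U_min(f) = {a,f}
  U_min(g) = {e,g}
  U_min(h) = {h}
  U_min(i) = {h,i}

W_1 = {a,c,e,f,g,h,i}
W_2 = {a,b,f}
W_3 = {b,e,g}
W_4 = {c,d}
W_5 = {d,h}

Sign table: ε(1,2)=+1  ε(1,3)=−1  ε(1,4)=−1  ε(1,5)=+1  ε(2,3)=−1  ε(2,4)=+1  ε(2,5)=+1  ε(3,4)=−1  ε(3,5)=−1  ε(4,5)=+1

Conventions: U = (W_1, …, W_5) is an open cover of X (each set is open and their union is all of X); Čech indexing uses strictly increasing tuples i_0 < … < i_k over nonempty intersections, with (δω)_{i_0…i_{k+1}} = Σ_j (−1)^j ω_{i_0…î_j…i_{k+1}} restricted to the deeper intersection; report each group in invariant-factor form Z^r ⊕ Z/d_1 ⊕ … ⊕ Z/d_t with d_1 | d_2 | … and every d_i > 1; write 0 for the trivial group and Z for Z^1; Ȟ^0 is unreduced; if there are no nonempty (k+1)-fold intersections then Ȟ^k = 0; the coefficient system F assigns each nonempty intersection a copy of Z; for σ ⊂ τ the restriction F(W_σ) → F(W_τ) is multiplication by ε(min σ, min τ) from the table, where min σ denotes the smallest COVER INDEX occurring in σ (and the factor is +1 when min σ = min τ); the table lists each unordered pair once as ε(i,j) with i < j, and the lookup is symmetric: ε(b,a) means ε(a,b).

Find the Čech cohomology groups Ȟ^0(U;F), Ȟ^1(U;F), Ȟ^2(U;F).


nonempty intersections:
  W12={a,f} W13={e,g} W14={c} W15={h} W23={b} W45={d}
C dims 5,6; δ0: rk 5, SNF 1^4·2
Ȟ^0: (5−5)−0=0 ⇒ 0
Ȟ^1: (6−0)−5=1 plus torsion [2] ⇒ Z ⊕ Z/2
Ȟ^2: (0−0)−0=0 ⇒ 0

Ȟ^0 ≅ 0,  Ȟ^1 ≅ Z ⊕ Z/2,  Ȟ^2 ≅ 0


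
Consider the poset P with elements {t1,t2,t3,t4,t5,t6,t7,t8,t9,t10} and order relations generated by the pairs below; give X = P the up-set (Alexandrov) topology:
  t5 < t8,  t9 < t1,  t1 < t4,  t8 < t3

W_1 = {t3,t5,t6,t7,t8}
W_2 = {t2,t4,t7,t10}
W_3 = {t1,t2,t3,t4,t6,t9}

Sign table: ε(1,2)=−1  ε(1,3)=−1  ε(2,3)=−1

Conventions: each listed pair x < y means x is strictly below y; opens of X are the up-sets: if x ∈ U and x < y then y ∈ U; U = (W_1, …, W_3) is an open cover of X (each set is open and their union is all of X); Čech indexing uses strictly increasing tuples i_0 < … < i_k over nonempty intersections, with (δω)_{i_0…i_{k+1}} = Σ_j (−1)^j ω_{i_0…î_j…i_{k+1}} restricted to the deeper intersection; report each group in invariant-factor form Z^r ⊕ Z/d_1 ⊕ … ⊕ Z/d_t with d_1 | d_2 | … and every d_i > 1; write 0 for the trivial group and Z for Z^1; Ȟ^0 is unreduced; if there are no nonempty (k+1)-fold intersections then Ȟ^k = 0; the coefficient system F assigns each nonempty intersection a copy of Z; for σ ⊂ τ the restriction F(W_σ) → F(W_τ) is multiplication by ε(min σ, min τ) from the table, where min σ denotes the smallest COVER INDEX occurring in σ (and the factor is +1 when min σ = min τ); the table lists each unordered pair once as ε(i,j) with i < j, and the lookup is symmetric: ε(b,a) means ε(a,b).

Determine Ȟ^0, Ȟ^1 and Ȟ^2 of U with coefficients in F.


Ȟ^0 = 0,  Ȟ^1 = Z/2,  Ȟ^2 = 0

cover nerve:
  W12={t7} W13={t3,t6} W23={t2,t4}
C dims 3,3; δ0: rk 3, SNF 1^2·2
Ȟ^0: (3−3)−0=0 ⇒ 0
Ȟ^1: (3−0)−3=0 plus torsion [2] ⇒ Z/2
Ȟ^2: (0−0)−0=0 ⇒ 0


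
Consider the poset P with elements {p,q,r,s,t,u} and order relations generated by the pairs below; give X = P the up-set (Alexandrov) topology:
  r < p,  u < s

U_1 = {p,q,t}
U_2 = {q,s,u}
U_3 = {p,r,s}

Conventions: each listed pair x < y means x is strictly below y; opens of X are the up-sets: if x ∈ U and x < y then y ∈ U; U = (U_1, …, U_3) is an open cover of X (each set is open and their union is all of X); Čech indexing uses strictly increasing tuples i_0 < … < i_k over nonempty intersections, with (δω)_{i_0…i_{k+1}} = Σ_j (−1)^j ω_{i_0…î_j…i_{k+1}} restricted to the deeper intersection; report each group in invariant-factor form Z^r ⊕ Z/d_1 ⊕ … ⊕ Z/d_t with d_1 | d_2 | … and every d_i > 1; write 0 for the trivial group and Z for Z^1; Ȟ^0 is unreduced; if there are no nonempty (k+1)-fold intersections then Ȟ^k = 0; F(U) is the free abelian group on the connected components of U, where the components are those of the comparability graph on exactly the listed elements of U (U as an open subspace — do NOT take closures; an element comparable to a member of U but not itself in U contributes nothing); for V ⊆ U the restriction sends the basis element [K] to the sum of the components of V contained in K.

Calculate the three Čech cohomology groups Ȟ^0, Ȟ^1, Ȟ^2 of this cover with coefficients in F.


Ȟ^0(U;F) ≅ Z^4,  Ȟ^1(U;F) ≅ 0,  Ȟ^2(U;F) ≅ 0

nonempty overlaps:
  U12={q} U13={p} U23={s}
components per intersection:
  U1: {p} {q} {t}
  U2: {q} {s,u}
  U3: {p,r} {s}
  U12: {q}
  U13: {p}
  U23: {s}
C dims 7,3; δ0: rk 3, SNF 1^3
degree 0: 7−3−0 = 4 → Ȟ^0 ≅ Z^4
degree 1: 3−0−3 = 0 → Ȟ^1 ≅ 0
degree 2: 0−0−0 = 0 → Ȟ^2 ≅ 0


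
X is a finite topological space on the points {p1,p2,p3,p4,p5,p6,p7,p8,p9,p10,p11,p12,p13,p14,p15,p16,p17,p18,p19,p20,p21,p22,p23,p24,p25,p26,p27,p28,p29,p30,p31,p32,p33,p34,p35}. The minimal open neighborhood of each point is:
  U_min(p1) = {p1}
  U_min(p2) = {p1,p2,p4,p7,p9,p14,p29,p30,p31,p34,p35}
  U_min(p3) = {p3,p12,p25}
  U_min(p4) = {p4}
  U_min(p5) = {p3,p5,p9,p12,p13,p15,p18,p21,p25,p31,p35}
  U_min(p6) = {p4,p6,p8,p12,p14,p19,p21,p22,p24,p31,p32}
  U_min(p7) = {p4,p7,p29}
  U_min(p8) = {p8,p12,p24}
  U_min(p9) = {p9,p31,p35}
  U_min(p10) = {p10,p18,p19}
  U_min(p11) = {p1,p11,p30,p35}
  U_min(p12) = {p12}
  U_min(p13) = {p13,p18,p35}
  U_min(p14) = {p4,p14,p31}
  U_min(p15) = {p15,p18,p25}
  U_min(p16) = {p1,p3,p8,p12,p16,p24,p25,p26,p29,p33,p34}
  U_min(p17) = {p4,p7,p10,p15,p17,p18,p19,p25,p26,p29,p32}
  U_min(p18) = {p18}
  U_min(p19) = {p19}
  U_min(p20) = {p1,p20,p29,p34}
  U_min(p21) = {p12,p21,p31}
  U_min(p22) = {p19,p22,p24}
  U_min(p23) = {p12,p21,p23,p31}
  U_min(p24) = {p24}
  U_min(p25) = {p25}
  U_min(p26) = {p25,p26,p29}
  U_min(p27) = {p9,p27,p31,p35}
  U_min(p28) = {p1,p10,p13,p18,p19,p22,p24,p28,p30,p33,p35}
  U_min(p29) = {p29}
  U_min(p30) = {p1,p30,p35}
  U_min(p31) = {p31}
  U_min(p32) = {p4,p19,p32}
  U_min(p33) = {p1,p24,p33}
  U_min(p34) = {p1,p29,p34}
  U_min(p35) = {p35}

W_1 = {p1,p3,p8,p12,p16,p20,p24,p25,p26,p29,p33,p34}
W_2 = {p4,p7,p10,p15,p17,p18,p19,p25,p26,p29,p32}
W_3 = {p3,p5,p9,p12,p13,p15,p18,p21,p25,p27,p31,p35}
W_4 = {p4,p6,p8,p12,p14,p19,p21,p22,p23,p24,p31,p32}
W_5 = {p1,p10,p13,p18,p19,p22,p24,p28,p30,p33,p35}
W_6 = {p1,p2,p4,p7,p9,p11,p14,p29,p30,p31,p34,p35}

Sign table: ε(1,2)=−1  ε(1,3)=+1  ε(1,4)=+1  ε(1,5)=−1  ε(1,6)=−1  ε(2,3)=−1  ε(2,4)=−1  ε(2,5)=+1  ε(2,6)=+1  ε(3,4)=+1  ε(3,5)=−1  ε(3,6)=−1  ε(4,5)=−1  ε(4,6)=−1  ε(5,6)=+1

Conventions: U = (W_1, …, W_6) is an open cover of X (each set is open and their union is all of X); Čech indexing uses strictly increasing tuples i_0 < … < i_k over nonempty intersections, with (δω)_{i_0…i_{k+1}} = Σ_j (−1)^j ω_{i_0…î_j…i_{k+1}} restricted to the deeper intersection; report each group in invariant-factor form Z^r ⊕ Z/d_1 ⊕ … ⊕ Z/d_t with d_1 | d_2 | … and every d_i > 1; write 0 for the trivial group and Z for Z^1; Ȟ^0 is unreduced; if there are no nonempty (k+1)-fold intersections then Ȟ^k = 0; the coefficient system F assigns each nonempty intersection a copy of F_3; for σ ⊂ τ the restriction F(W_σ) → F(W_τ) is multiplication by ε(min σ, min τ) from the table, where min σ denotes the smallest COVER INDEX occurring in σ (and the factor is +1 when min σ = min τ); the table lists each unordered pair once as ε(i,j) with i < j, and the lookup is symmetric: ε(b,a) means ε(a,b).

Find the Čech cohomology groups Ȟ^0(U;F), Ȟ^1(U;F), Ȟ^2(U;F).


nerve simplices:
  W12={p25,p26,p29} W13={p3,p12,p25} W14={p8,p12,p24} W15={p1,p24,p33} W16={p1,p29,p34} W23={p15,p18,p25} W24={p4,p19,p32} W25={p10,p18,p19} W26={p4,p7,p29} W34={p12,p21,p31} W35={p13,p18,p35} W36={p9,p31,p35} W45={p19,p22,p24} W46={p4,p14,p31} W56={p1,p30,p35}
  W123={p25} W126={p29} W134={p12} W145={p24} W156={p1} W235={p18} W245={p19} W246={p4} W346={p31} W356={p35}
C dims 6,15,10; δ0: rk_F3 5; δ1: rk_F3 10
degree 0: 6−5−0 = 1 → Ȟ^0 ≅ Z/3
degree 1: 15−10−5 = 0 → Ȟ^1 ≅ 0
degree 2: 10−0−10 = 0 → Ȟ^2 ≅ 0

Ȟ^0(U;F) ≅ Z/3, Ȟ^1(U;F) ≅ 0 and Ȟ^2(U;F) ≅ 0
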